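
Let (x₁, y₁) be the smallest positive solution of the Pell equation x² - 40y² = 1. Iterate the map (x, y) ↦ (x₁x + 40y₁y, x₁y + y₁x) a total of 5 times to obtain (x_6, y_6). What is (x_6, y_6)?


Step 1: Find the fundamental solution (x₁, y₁) of x² - 40y² = 1.
  Expand √40 as a continued fraction. a₀ = ⌊√40⌋ = 6; iterate m_{k+1} = d_k·a_k − m_k, d_{k+1} = (40 − m_{k+1}²)/d_k, a_{k+1} = ⌊(a₀ + m_{k+1})/d_{k+1}⌋ (starting m₀ = 0, d₀ = 1), with convergents p_k = a_k·p_{k-1} + p_{k-2}, q_k = a_k·q_{k-1} + q_{k-2} (p₋₁ = 1, q₋₁ = 0):
  k = 0: a₀ = 6; p₀/q₀ = 6/1; p₀² − 40·q₀² = 36 − 40 = -4.
  k = 1: m = 6, d = 4, a = ⌊(6 + 6)/4⌋ = 3; p/q = (3·6 + 1)/(3·1 + 0) = 19/3; p² − 40·q² = 361 − 360 = 1.
  The first convergent with p² − 40·q² = 1 gives the fundamental solution (x₁, y₁) = (19, 3).
Step 2: Apply the recurrence (x_{n+1}, y_{n+1}) = (x₁x_n + 40y₁y_n, x₁y_n + y₁x_n) repeatedly.
  From (x_1, y_1) = (19, 3): x_2 = 19·19 + 40·3·3 = 721; y_2 = 19·3 + 3·19 = 114.
  From (x_2, y_2) = (721, 114): x_3 = 19·721 + 40·3·114 = 27379; y_3 = 19·114 + 3·721 = 4329.
  From (x_3, y_3) = (27379, 4329): x_4 = 19·27379 + 40·3·4329 = 1039681; y_4 = 19·4329 + 3·27379 = 164388.
  From (x_4, y_4) = (1039681, 164388): x_5 = 19·1039681 + 40·3·164388 = 39480499; y_5 = 19·164388 + 3·1039681 = 6242415.
  From (x_5, y_5) = (39480499, 6242415): x_6 = 19·39480499 + 40·3·6242415 = 1499219281; y_6 = 19·6242415 + 3·39480499 = 237047382.
Step 3: Verify x_6² - 40·y_6² = 2247658452522156961 - 2247658452522156960 = 1 (should be 1). ✓

(x_1, y_1) = (19, 3); (x_6, y_6) = (1499219281, 237047382).


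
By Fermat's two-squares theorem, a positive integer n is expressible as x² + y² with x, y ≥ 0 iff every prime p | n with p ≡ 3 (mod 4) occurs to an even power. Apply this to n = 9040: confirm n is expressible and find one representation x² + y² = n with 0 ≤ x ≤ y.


Step 1: Factor n = 9040 = 2^4 · 5 · 113.
Step 2: Check the mod-4 condition on each prime factor: 2 = 2 (special); 5 ≡ 1 (mod 4), exponent 1; 113 ≡ 1 (mod 4), exponent 1.
All primes ≡ 3 (mod 4) appear to even exponent (or don't appear), so by the two-squares theorem n IS expressible as a sum of two squares.
Step 3: Build a representation. Group n = k² · m with k = 4 and m = 5 · 113 = 565 (a product of primes ≡ 1 (mod 4)); a representation of m scales to one of n via (k·x)² + (k·y)² = k²(x² + y²). Each prime p ≡ 1 (mod 4) is itself a sum of two squares; find a² by testing p − a² for a perfect square:
  5: 5 − 1² = 4 = 2² ⇒ 5 = 1² + 2².
  113: 113 − 1² = 112, 113 − 2² = 109, 113 − 3² = 104, 113 − 4² = 97, 113 − 5² = 88, 113 − 6² = 77, 113 − 7² = 64 = 8² ⇒ 113 = 7² + 8².
  Combine using the Brahmagupta–Fibonacci identity (a² + b²)(c² + d²) = (ac − bd)² + (ad + bc)² = (ac + bd)² + (ad − bc)²:
  5 · 113 = 565: from (1² + 2²)(7² + 8²), take (1·7 − 2·8, 1·8 + 2·7) = (7 − 16, 8 + 14) = (-9, 22); dropping signs (only squares matter) gives (9, 22); check 9² + 22² = 81 + 484 = 565 ✓.
  Scale by k = 4: (4·9, 4·22) = (36, 88).
Step 4: Order so x ≤ y and verify: 36² + 88² = 1296 + 7744 = 9040 = n. ✓

n = 9040 = 36² + 88² (one valid representation with x ≤ y).


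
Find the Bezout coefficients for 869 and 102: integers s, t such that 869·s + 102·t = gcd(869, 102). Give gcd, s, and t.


Euclidean algorithm on (869, 102) — divide until remainder is 0:
  869 = 8 · 102 + 53
  102 = 1 · 53 + 49
  53 = 1 · 49 + 4
  49 = 12 · 4 + 1
  4 = 4 · 1 + 0
gcd(869, 102) = 1.
Track Bezout coefficients alongside the remainders: start with r₀ = 869 = a·1 + b·0 (s = 1, t = 0) and r₁ = 102 = a·0 + b·1 (s = 0, t = 1); each new remainder r_{k+1} = r_{k-1} − q_k·r_k inherits s_{k+1} = s_{k-1} − q_k·s_k, t_{k+1} = t_{k-1} − q_k·t_k, so r_k = a·s_k + b·t_k at every step:
  q = 8: r = 53, s = 1 − 8·0 = 1, t = 0 − 8·1 = -8  (check: 869·1 + 102·(-8) = 53)
  q = 1: r = 49, s = 0 − 1·1 = -1, t = 1 − 1·(-8) = 9  (check: 869·(-1) + 102·9 = 49)
  q = 1: r = 4, s = 1 − 1·(-1) = 2, t = -8 − 1·9 = -17  (check: 869·2 + 102·(-17) = 4)
  q = 12: r = 1, s = -1 − 12·2 = -25, t = 9 − 12·(-17) = 213  (check: 869·(-25) + 102·213 = 1)
The row with r = 1 (the gcd) gives the Bezout coefficients s = -25, t = 213.
Result: 869 · (-25) + 102 · (213) = 1.

gcd(869, 102) = 1; s = -25, t = 213 (check: 869·(-25) + 102·213 = 1).


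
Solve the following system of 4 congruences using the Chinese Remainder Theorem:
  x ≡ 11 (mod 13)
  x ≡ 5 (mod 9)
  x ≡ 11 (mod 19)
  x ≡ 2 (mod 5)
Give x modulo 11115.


Product of moduli M = 13 · 9 · 19 · 5 = 11115.
Merge one congruence at a time:
  Start: x ≡ 11 (mod 13).
  Combine with x ≡ 5 (mod 9); new modulus lcm = 117.
    Write x = 11 + 13·t and substitute into x ≡ 5 (mod 9): 13·t ≡ 5 − 11 = -6 (mod 9).
    Reduce coefficients mod 9: 4·t ≡ 3 (mod 9).
    The inverse of 4 mod 9 is 7 (since 4·7 = 28 = 3·9 + 1), so t ≡ 7·3 = 21 ≡ 3 (mod 9).
    Then x = 11 + 13·3 = 50, valid modulo lcm(13, 9) = 117: x ≡ 50 (mod 117).
  Combine with x ≡ 11 (mod 19); new modulus lcm = 2223.
    Write x = 50 + 117·t and substitute into x ≡ 11 (mod 19): 117·t ≡ 11 − 50 = -39 (mod 19).
    Reduce coefficients mod 19: 3·t ≡ 18 (mod 19).
    The inverse of 3 mod 19 is 13 (since 3·13 = 39 = 2·19 + 1), so t ≡ 13·18 = 234 ≡ 6 (mod 19).
    Then x = 50 + 117·6 = 752, valid modulo lcm(117, 19) = 2223: x ≡ 752 (mod 2223).
  Combine with x ≡ 2 (mod 5); new modulus lcm = 11115.
    Write x = 752 + 2223·t and substitute into x ≡ 2 (mod 5): 2223·t ≡ 2 − 752 = -750 (mod 5).
    Reduce coefficients mod 5: 3·t ≡ 0 (mod 5).
    The inverse of 3 mod 5 is 2 (since 3·2 = 6 = 1·5 + 1), so t ≡ 2·0 = 0 ≡ 0 (mod 5).
    Then x = 752 + 2223·0 = 752, valid modulo lcm(2223, 5) = 11115: x ≡ 752 (mod 11115).
Verify against each original: 752 mod 13 = 11, 752 mod 9 = 5, 752 mod 19 = 11, 752 mod 5 = 2.

x ≡ 752 (mod 11115).


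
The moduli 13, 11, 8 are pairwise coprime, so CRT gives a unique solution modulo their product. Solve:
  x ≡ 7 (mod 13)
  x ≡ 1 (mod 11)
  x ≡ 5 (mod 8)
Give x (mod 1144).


Moduli 13, 11, 8 are pairwise coprime; by CRT there is a unique solution modulo M = 13 · 11 · 8 = 1144.
Solve pairwise, accumulating the modulus:
  Start with x ≡ 7 (mod 13).
  Combine with x ≡ 1 (mod 11): since gcd(13, 11) = 1, we get a unique residue mod 143.
    Write x = 7 + 13·t and substitute into x ≡ 1 (mod 11): 13·t ≡ 1 − 7 = -6 (mod 11).
    Reduce coefficients mod 11: 2·t ≡ 5 (mod 11).
    The inverse of 2 mod 11 is 6 (since 2·6 = 12 = 1·11 + 1), so t ≡ 6·5 = 30 ≡ 8 (mod 11).
    Then x = 7 + 13·8 = 111, valid modulo lcm(13, 11) = 143: x ≡ 111 (mod 143).
  Combine with x ≡ 5 (mod 8): since gcd(143, 8) = 1, we get a unique residue mod 1144.
    Write x = 111 + 143·t and substitute into x ≡ 5 (mod 8): 143·t ≡ 5 − 111 = -106 (mod 8).
    Reduce coefficients mod 8: 7·t ≡ 6 (mod 8).
    The inverse of 7 mod 8 is 7 (since 7·7 = 49 = 6·8 + 1), so t ≡ 7·6 = 42 ≡ 2 (mod 8).
    Then x = 111 + 143·2 = 397, valid modulo lcm(143, 8) = 1144: x ≡ 397 (mod 1144).
Verify: 397 mod 13 = 7 ✓, 397 mod 11 = 1 ✓, 397 mod 8 = 5 ✓.

x ≡ 397 (mod 1144).


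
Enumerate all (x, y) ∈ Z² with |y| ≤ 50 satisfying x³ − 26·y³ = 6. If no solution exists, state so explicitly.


The equation is x³ - 26y³ = 6. For fixed y, x³ = 26·y³ + 6, so a solution requires the RHS to be a perfect cube.
Strategy: iterate y from -50 to 50, compute RHS = 26·y³ + 6, and check whether it is a (positive or negative) perfect cube.
Check small values of y:
  y = 0: RHS = 6 is not a perfect cube.
  y = 1: RHS = 32 is not a perfect cube.
  y = -1: RHS = -20 is not a perfect cube.
  y = 2: RHS = 214 is not a perfect cube.
  y = -2: RHS = -202 is not a perfect cube.
  y = 3: RHS = 708 is not a perfect cube.
  y = -3: RHS = -696 is not a perfect cube.
Continuing the search up to |y| = 50 finds no solutions either.
No (x, y) in the scanned range satisfies the equation.

No integer solutions with |y| ≤ 50.


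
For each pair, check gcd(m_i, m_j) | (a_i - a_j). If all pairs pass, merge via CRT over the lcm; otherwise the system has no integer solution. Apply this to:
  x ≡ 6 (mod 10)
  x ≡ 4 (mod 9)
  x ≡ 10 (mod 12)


Moduli 10, 9, 12 are not pairwise coprime, so CRT works modulo lcm(m_i) when all pairwise compatibility conditions hold.
Pairwise compatibility: gcd(m_i, m_j) must divide a_i - a_j for every pair.
Merge one congruence at a time:
  Start: x ≡ 6 (mod 10).
  Combine with x ≡ 4 (mod 9): gcd(10, 9) = 1; 4 - 6 = -2, which IS divisible by 1, so compatible.
    Write x = 6 + 10·t and substitute into x ≡ 4 (mod 9): 10·t ≡ 4 − 6 = -2 (mod 9).
    Reduce coefficients mod 9: 1·t ≡ 7 (mod 9).
    So t ≡ 7 (mod 9).
    Then x = 6 + 10·7 = 76, valid modulo lcm(10, 9) = 90: x ≡ 76 (mod 90).
  Combine with x ≡ 10 (mod 12): gcd(90, 12) = 6; 10 - 76 = -66, which IS divisible by 6, so compatible.
    Write x = 76 + 90·t and substitute into x ≡ 10 (mod 12): 90·t ≡ 10 − 76 = -66 (mod 12).
    Divide the congruence (and modulus) by g = 6: 15·t ≡ -11 (mod 2).
    Reduce coefficients mod 2: 1·t ≡ 1 (mod 2).
    So t ≡ 1 (mod 2).
    Then x = 76 + 90·1 = 166, valid modulo lcm(90, 12) = 180: x ≡ 166 (mod 180).
Verify: 166 mod 10 = 6, 166 mod 9 = 4, 166 mod 12 = 10.

x ≡ 166 (mod 180).


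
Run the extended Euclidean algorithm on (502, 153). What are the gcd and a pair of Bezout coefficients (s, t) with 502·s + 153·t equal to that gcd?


Euclidean algorithm on (502, 153) — divide until remainder is 0:
  502 = 3 · 153 + 43
  153 = 3 · 43 + 24
  43 = 1 · 24 + 19
  24 = 1 · 19 + 5
  19 = 3 · 5 + 4
  5 = 1 · 4 + 1
  4 = 4 · 1 + 0
gcd(502, 153) = 1.
Track Bezout coefficients alongside the remainders: start with r₀ = 502 = a·1 + b·0 (s = 1, t = 0) and r₁ = 153 = a·0 + b·1 (s = 0, t = 1); each new remainder r_{k+1} = r_{k-1} − q_k·r_k inherits s_{k+1} = s_{k-1} − q_k·s_k, t_{k+1} = t_{k-1} − q_k·t_k, so r_k = a·s_k + b·t_k at every step:
  q = 3: r = 43, s = 1 − 3·0 = 1, t = 0 − 3·1 = -3  (check: 502·1 + 153·(-3) = 43)
  q = 3: r = 24, s = 0 − 3·1 = -3, t = 1 − 3·(-3) = 10  (check: 502·(-3) + 153·10 = 24)
  q = 1: r = 19, s = 1 − 1·(-3) = 4, t = -3 − 1·10 = -13  (check: 502·4 + 153·(-13) = 19)
  q = 1: r = 5, s = -3 − 1·4 = -7, t = 10 − 1·(-13) = 23  (check: 502·(-7) + 153·23 = 5)
  q = 3: r = 4, s = 4 − 3·(-7) = 25, t = -13 − 3·23 = -82  (check: 502·25 + 153·(-82) = 4)
  q = 1: r = 1, s = -7 − 1·25 = -32, t = 23 − 1·(-82) = 105  (check: 502·(-32) + 153·105 = 1)
The row with r = 1 (the gcd) gives the Bezout coefficients s = -32, t = 105.
Result: 502 · (-32) + 153 · (105) = 1.

gcd(502, 153) = 1; s = -32, t = 105 (check: 502·(-32) + 153·105 = 1).


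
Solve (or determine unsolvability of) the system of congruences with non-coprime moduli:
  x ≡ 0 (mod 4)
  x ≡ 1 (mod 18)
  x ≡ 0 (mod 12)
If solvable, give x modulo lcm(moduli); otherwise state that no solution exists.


Moduli 4, 18, 12 are not pairwise coprime, so CRT works modulo lcm(m_i) when all pairwise compatibility conditions hold.
Pairwise compatibility: gcd(m_i, m_j) must divide a_i - a_j for every pair.
Merge one congruence at a time:
  Start: x ≡ 0 (mod 4).
  Combine with x ≡ 1 (mod 18): gcd(4, 18) = 2, and 1 - 0 = 1 is NOT divisible by 2.
    ⇒ system is inconsistent (no integer solution).

No solution (the system is inconsistent).


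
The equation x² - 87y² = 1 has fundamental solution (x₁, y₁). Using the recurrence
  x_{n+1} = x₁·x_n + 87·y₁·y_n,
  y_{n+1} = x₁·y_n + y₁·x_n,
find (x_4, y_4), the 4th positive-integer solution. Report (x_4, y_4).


Step 1: Find the fundamental solution (x₁, y₁) of x² - 87y² = 1.
  Expand √87 as a continued fraction. a₀ = ⌊√87⌋ = 9; iterate m_{k+1} = d_k·a_k − m_k, d_{k+1} = (87 − m_{k+1}²)/d_k, a_{k+1} = ⌊(a₀ + m_{k+1})/d_{k+1}⌋ (starting m₀ = 0, d₀ = 1), with convergents p_k = a_k·p_{k-1} + p_{k-2}, q_k = a_k·q_{k-1} + q_{k-2} (p₋₁ = 1, q₋₁ = 0):
  k = 0: a₀ = 9; p₀/q₀ = 9/1; p₀² − 87·q₀² = 81 − 87 = -6.
  k = 1: m = 9, d = 6, a = ⌊(9 + 9)/6⌋ = 3; p/q = (3·9 + 1)/(3·1 + 0) = 28/3; p² − 87·q² = 784 − 783 = 1.
  The first convergent with p² − 87·q² = 1 gives the fundamental solution (x₁, y₁) = (28, 3).
Step 2: Apply the recurrence (x_{n+1}, y_{n+1}) = (x₁x_n + 87y₁y_n, x₁y_n + y₁x_n) repeatedly.
  From (x_1, y_1) = (28, 3): x_2 = 28·28 + 87·3·3 = 1567; y_2 = 28·3 + 3·28 = 168.
  From (x_2, y_2) = (1567, 168): x_3 = 28·1567 + 87·3·168 = 87724; y_3 = 28·168 + 3·1567 = 9405.
  From (x_3, y_3) = (87724, 9405): x_4 = 28·87724 + 87·3·9405 = 4910977; y_4 = 28·9405 + 3·87724 = 526512.
Step 3: Verify x_4² - 87·y_4² = 24117695094529 - 24117695094528 = 1 (should be 1). ✓

(x_1, y_1) = (28, 3); (x_4, y_4) = (4910977, 526512).


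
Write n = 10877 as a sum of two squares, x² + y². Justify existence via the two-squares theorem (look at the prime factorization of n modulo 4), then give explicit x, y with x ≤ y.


Step 1: Factor n = 10877 = 73 · 149.
Step 2: Check the mod-4 condition on each prime factor: 73 ≡ 1 (mod 4), exponent 1; 149 ≡ 1 (mod 4), exponent 1.
All primes ≡ 3 (mod 4) appear to even exponent (or don't appear), so by the two-squares theorem n IS expressible as a sum of two squares.
Step 3: Build a representation. Here n = 73 · 149 is a product of primes ≡ 1 (mod 4). Each prime p ≡ 1 (mod 4) is itself a sum of two squares; find a² by testing p − a² for a perfect square:
  73: 73 − 1² = 72, 73 − 2² = 69, 73 − 3² = 64 = 8² ⇒ 73 = 3² + 8².
  149: 149 − 1² = 148, 149 − 2² = 145, 149 − 3² = 140, 149 − 4² = 133, 149 − 5² = 124, 149 − 6² = 113, 149 − 7² = 100 = 10² ⇒ 149 = 7² + 10².
  Combine using the Brahmagupta–Fibonacci identity (a² + b²)(c² + d²) = (ac − bd)² + (ad + bc)² = (ac + bd)² + (ad − bc)²:
  73 · 149 = 10877: from (3² + 8²)(7² + 10²), take (3·7 − 8·10, 3·10 + 8·7) = (21 − 80, 30 + 56) = (-59, 86); dropping signs (only squares matter) gives (59, 86); check 59² + 86² = 3481 + 7396 = 10877 ✓.
Step 4: Order so x ≤ y and verify: 59² + 86² = 3481 + 7396 = 10877 = n. ✓

n = 10877 = 59² + 86² (one valid representation with x ≤ y).


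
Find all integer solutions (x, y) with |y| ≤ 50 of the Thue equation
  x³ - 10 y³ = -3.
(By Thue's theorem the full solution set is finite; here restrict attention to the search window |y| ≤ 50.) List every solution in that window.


The equation is x³ - 10y³ = -3. For fixed y, x³ = 10·y³ − 3, so a solution requires the RHS to be a perfect cube.
Strategy: iterate y from -50 to 50, compute RHS = 10·y³ − 3, and check whether it is a (positive or negative) perfect cube.
Check small values of y:
  y = 0: RHS = -3 is not a perfect cube.
  y = 1: RHS = 7 is not a perfect cube.
  y = -1: RHS = -13 is not a perfect cube.
  y = 2: RHS = 77 is not a perfect cube.
  y = -2: RHS = -83 is not a perfect cube.
  y = 3: RHS = 267 is not a perfect cube.
  y = -3: RHS = -273 is not a perfect cube.
Continuing the search up to |y| = 50 finds no solutions either.
No (x, y) in the scanned range satisfies the equation.

No integer solutions with |y| ≤ 50.


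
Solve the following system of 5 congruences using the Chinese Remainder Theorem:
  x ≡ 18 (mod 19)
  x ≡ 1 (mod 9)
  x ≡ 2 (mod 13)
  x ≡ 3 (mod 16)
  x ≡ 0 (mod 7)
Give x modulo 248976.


Product of moduli M = 19 · 9 · 13 · 16 · 7 = 248976.
Merge one congruence at a time:
  Start: x ≡ 18 (mod 19).
  Combine with x ≡ 1 (mod 9); new modulus lcm = 171.
    Write x = 18 + 19·t and substitute into x ≡ 1 (mod 9): 19·t ≡ 1 − 18 = -17 (mod 9).
    Reduce coefficients mod 9: 1·t ≡ 1 (mod 9).
    So t ≡ 1 (mod 9).
    Then x = 18 + 19·1 = 37, valid modulo lcm(19, 9) = 171: x ≡ 37 (mod 171).
  Combine with x ≡ 2 (mod 13); new modulus lcm = 2223.
    Write x = 37 + 171·t and substitute into x ≡ 2 (mod 13): 171·t ≡ 2 − 37 = -35 (mod 13).
    Reduce coefficients mod 13: 2·t ≡ 4 (mod 13).
    The inverse of 2 mod 13 is 7 (since 2·7 = 14 = 1·13 + 1), so t ≡ 7·4 = 28 ≡ 2 (mod 13).
    Then x = 37 + 171·2 = 379, valid modulo lcm(171, 13) = 2223: x ≡ 379 (mod 2223).
  Combine with x ≡ 3 (mod 16); new modulus lcm = 35568.
    Write x = 379 + 2223·t and substitute into x ≡ 3 (mod 16): 2223·t ≡ 3 − 379 = -376 (mod 16).
    Reduce coefficients mod 16: 15·t ≡ 8 (mod 16).
    The inverse of 15 mod 16 is 15 (since 15·15 = 225 = 14·16 + 1), so t ≡ 15·8 = 120 ≡ 8 (mod 16).
    Then x = 379 + 2223·8 = 18163, valid modulo lcm(2223, 16) = 35568: x ≡ 18163 (mod 35568).
  Combine with x ≡ 0 (mod 7); new modulus lcm = 248976.
    Write x = 18163 + 35568·t and substitute into x ≡ 0 (mod 7): 35568·t ≡ 0 − 18163 = -18163 (mod 7).
    Reduce coefficients mod 7: 1·t ≡ 2 (mod 7).
    So t ≡ 2 (mod 7).
    Then x = 18163 + 35568·2 = 89299, valid modulo lcm(35568, 7) = 248976: x ≡ 89299 (mod 248976).
Verify against each original: 89299 mod 19 = 18, 89299 mod 9 = 1, 89299 mod 13 = 2, 89299 mod 16 = 3, 89299 mod 7 = 0.

x ≡ 89299 (mod 248976).


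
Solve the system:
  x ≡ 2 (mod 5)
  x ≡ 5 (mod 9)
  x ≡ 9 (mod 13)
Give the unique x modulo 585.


Moduli 5, 9, 13 are pairwise coprime; by CRT there is a unique solution modulo M = 5 · 9 · 13 = 585.
Solve pairwise, accumulating the modulus:
  Start with x ≡ 2 (mod 5).
  Combine with x ≡ 5 (mod 9): since gcd(5, 9) = 1, we get a unique residue mod 45.
    Write x = 2 + 5·t and substitute into x ≡ 5 (mod 9): 5·t ≡ 5 − 2 = 3 (mod 9).
    The inverse of 5 mod 9 is 2 (since 5·2 = 10 = 1·9 + 1), so t ≡ 2·3 = 6 ≡ 6 (mod 9).
    Then x = 2 + 5·6 = 32, valid modulo lcm(5, 9) = 45: x ≡ 32 (mod 45).
  Combine with x ≡ 9 (mod 13): since gcd(45, 13) = 1, we get a unique residue mod 585.
    Write x = 32 + 45·t and substitute into x ≡ 9 (mod 13): 45·t ≡ 9 − 32 = -23 (mod 13).
    Reduce coefficients mod 13: 6·t ≡ 3 (mod 13).
    The inverse of 6 mod 13 is 11 (since 6·11 = 66 = 5·13 + 1), so t ≡ 11·3 = 33 ≡ 7 (mod 13).
    Then x = 32 + 45·7 = 347, valid modulo lcm(45, 13) = 585: x ≡ 347 (mod 585).
Verify: 347 mod 5 = 2 ✓, 347 mod 9 = 5 ✓, 347 mod 13 = 9 ✓.

x ≡ 347 (mod 585).


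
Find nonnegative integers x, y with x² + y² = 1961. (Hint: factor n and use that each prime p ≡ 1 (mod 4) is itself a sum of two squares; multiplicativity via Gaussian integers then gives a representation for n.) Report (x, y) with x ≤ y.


Step 1: Factor n = 1961 = 37 · 53.
Step 2: Check the mod-4 condition on each prime factor: 37 ≡ 1 (mod 4), exponent 1; 53 ≡ 1 (mod 4), exponent 1.
All primes ≡ 3 (mod 4) appear to even exponent (or don't appear), so by the two-squares theorem n IS expressible as a sum of two squares.
Step 3: Build a representation. Here n = 37 · 53 is a product of primes ≡ 1 (mod 4). Each prime p ≡ 1 (mod 4) is itself a sum of two squares; find a² by testing p − a² for a perfect square:
  37: 37 − 1² = 36 = 6² ⇒ 37 = 1² + 6².
  53: 53 − 1² = 52, 53 − 2² = 49 = 7² ⇒ 53 = 2² + 7².
  Combine using the Brahmagupta–Fibonacci identity (a² + b²)(c² + d²) = (ac − bd)² + (ad + bc)² = (ac + bd)² + (ad − bc)²:
  37 · 53 = 1961: from (1² + 6²)(2² + 7²), take (1·2 − 6·7, 1·7 + 6·2) = (2 − 42, 7 + 12) = (-40, 19); dropping signs (only squares matter) gives (40, 19); check 40² + 19² = 1600 + 361 = 1961 ✓.
Step 4: Order so x ≤ y and verify: 19² + 40² = 361 + 1600 = 1961 = n. ✓

n = 1961 = 19² + 40² (one valid representation with x ≤ y).


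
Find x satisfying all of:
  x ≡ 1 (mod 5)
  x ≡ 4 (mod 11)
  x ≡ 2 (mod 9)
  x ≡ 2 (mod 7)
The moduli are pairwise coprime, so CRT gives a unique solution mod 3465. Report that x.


Product of moduli M = 5 · 11 · 9 · 7 = 3465.
Merge one congruence at a time:
  Start: x ≡ 1 (mod 5).
  Combine with x ≡ 4 (mod 11); new modulus lcm = 55.
    Write x = 1 + 5·t and substitute into x ≡ 4 (mod 11): 5·t ≡ 4 − 1 = 3 (mod 11).
    The inverse of 5 mod 11 is 9 (since 5·9 = 45 = 4·11 + 1), so t ≡ 9·3 = 27 ≡ 5 (mod 11).
    Then x = 1 + 5·5 = 26, valid modulo lcm(5, 11) = 55: x ≡ 26 (mod 55).
  Combine with x ≡ 2 (mod 9); new modulus lcm = 495.
    Write x = 26 + 55·t and substitute into x ≡ 2 (mod 9): 55·t ≡ 2 − 26 = -24 (mod 9).
    Reduce coefficients mod 9: 1·t ≡ 3 (mod 9).
    So t ≡ 3 (mod 9).
    Then x = 26 + 55·3 = 191, valid modulo lcm(55, 9) = 495: x ≡ 191 (mod 495).
  Combine with x ≡ 2 (mod 7); new modulus lcm = 3465.
    Write x = 191 + 495·t and substitute into x ≡ 2 (mod 7): 495·t ≡ 2 − 191 = -189 (mod 7).
    Reduce coefficients mod 7: 5·t ≡ 0 (mod 7).
    The inverse of 5 mod 7 is 3 (since 5·3 = 15 = 2·7 + 1), so t ≡ 3·0 = 0 ≡ 0 (mod 7).
    Then x = 191 + 495·0 = 191, valid modulo lcm(495, 7) = 3465: x ≡ 191 (mod 3465).
Verify against each original: 191 mod 5 = 1, 191 mod 11 = 4, 191 mod 9 = 2, 191 mod 7 = 2.

x ≡ 191 (mod 3465).


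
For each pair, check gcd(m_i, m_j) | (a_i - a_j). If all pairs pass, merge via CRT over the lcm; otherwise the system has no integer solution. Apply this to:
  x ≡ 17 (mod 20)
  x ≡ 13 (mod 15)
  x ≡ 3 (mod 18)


Moduli 20, 15, 18 are not pairwise coprime, so CRT works modulo lcm(m_i) when all pairwise compatibility conditions hold.
Pairwise compatibility: gcd(m_i, m_j) must divide a_i - a_j for every pair.
Merge one congruence at a time:
  Start: x ≡ 17 (mod 20).
  Combine with x ≡ 13 (mod 15): gcd(20, 15) = 5, and 13 - 17 = -4 is NOT divisible by 5.
    ⇒ system is inconsistent (no integer solution).

No solution (the system is inconsistent).


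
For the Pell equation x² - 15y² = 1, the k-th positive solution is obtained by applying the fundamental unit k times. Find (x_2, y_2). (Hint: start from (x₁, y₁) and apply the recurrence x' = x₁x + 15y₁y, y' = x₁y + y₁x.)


Step 1: Find the fundamental solution (x₁, y₁) of x² - 15y² = 1.
  Expand √15 as a continued fraction. a₀ = ⌊√15⌋ = 3; iterate m_{k+1} = d_k·a_k − m_k, d_{k+1} = (15 − m_{k+1}²)/d_k, a_{k+1} = ⌊(a₀ + m_{k+1})/d_{k+1}⌋ (starting m₀ = 0, d₀ = 1), with convergents p_k = a_k·p_{k-1} + p_{k-2}, q_k = a_k·q_{k-1} + q_{k-2} (p₋₁ = 1, q₋₁ = 0):
  k = 0: a₀ = 3; p₀/q₀ = 3/1; p₀² − 15·q₀² = 9 − 15 = -6.
  k = 1: m = 3, d = 6, a = ⌊(3 + 3)/6⌋ = 1; p/q = (1·3 + 1)/(1·1 + 0) = 4/1; p² − 15·q² = 16 − 15 = 1.
  The first convergent with p² − 15·q² = 1 gives the fundamental solution (x₁, y₁) = (4, 1).
Step 2: Apply the recurrence (x_{n+1}, y_{n+1}) = (x₁x_n + 15y₁y_n, x₁y_n + y₁x_n) repeatedly.
  From (x_1, y_1) = (4, 1): x_2 = 4·4 + 15·1·1 = 31; y_2 = 4·1 + 1·4 = 8.
Step 3: Verify x_2² - 15·y_2² = 961 - 960 = 1 (should be 1). ✓

(x_1, y_1) = (4, 1); (x_2, y_2) = (31, 8).


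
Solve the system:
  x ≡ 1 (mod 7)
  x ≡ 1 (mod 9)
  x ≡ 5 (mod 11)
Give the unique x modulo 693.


Moduli 7, 9, 11 are pairwise coprime; by CRT there is a unique solution modulo M = 7 · 9 · 11 = 693.
Solve pairwise, accumulating the modulus:
  Start with x ≡ 1 (mod 7).
  Combine with x ≡ 1 (mod 9): since gcd(7, 9) = 1, we get a unique residue mod 63.
    Write x = 1 + 7·t and substitute into x ≡ 1 (mod 9): 7·t ≡ 1 − 1 = 0 (mod 9).
    The inverse of 7 mod 9 is 4 (since 7·4 = 28 = 3·9 + 1), so t ≡ 4·0 = 0 ≡ 0 (mod 9).
    Then x = 1 + 7·0 = 1, valid modulo lcm(7, 9) = 63: x ≡ 1 (mod 63).
  Combine with x ≡ 5 (mod 11): since gcd(63, 11) = 1, we get a unique residue mod 693.
    Write x = 1 + 63·t and substitute into x ≡ 5 (mod 11): 63·t ≡ 5 − 1 = 4 (mod 11).
    Reduce coefficients mod 11: 8·t ≡ 4 (mod 11).
    The inverse of 8 mod 11 is 7 (since 8·7 = 56 = 5·11 + 1), so t ≡ 7·4 = 28 ≡ 6 (mod 11).
    Then x = 1 + 63·6 = 379, valid modulo lcm(63, 11) = 693: x ≡ 379 (mod 693).
Verify: 379 mod 7 = 1 ✓, 379 mod 9 = 1 ✓, 379 mod 11 = 5 ✓.

x ≡ 379 (mod 693).


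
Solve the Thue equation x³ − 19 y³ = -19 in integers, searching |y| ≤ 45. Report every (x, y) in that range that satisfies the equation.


The equation is x³ - 19y³ = -19. For fixed y, x³ = 19·y³ − 19, so a solution requires the RHS to be a perfect cube.
Strategy: iterate y from -45 to 45, compute RHS = 19·y³ − 19, and check whether it is a (positive or negative) perfect cube.
Check small values of y:
  y = 0: RHS = -19 is not a perfect cube.
  y = 1: RHS = 0 = (0)³ ⇒ x = 0 works.
  y = -1: RHS = -38 is not a perfect cube.
  y = 2: RHS = 133 is not a perfect cube.
  y = -2: RHS = -171 is not a perfect cube.
  y = 3: RHS = 494 is not a perfect cube.
  y = -3: RHS = -532 is not a perfect cube.
Continuing the search up to |y| = 45 finds no further solutions beyond those listed.
Collected solutions: (0, 1).

Solutions (with |y| ≤ 45): (0, 1).


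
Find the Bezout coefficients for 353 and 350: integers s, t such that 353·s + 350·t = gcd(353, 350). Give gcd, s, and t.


Euclidean algorithm on (353, 350) — divide until remainder is 0:
  353 = 1 · 350 + 3
  350 = 116 · 3 + 2
  3 = 1 · 2 + 1
  2 = 2 · 1 + 0
gcd(353, 350) = 1.
Track Bezout coefficients alongside the remainders: start with r₀ = 353 = a·1 + b·0 (s = 1, t = 0) and r₁ = 350 = a·0 + b·1 (s = 0, t = 1); each new remainder r_{k+1} = r_{k-1} − q_k·r_k inherits s_{k+1} = s_{k-1} − q_k·s_k, t_{k+1} = t_{k-1} − q_k·t_k, so r_k = a·s_k + b·t_k at every step:
  q = 1: r = 3, s = 1 − 1·0 = 1, t = 0 − 1·1 = -1  (check: 353·1 + 350·(-1) = 3)
  q = 116: r = 2, s = 0 − 116·1 = -116, t = 1 − 116·(-1) = 117  (check: 353·(-116) + 350·117 = 2)
  q = 1: r = 1, s = 1 − 1·(-116) = 117, t = -1 − 1·117 = -118  (check: 353·117 + 350·(-118) = 1)
The row with r = 1 (the gcd) gives the Bezout coefficients s = 117, t = -118.
Result: 353 · (117) + 350 · (-118) = 1.

gcd(353, 350) = 1; s = 117, t = -118 (check: 353·117 + 350·(-118) = 1).


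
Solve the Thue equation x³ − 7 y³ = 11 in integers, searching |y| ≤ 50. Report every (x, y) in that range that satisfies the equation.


The equation is x³ - 7y³ = 11. For fixed y, x³ = 7·y³ + 11, so a solution requires the RHS to be a perfect cube.
Strategy: iterate y from -50 to 50, compute RHS = 7·y³ + 11, and check whether it is a (positive or negative) perfect cube.
Check small values of y:
  y = 0: RHS = 11 is not a perfect cube.
  y = 1: RHS = 18 is not a perfect cube.
  y = -1: RHS = 4 is not a perfect cube.
  y = 2: RHS = 67 is not a perfect cube.
  y = -2: RHS = -45 is not a perfect cube.
  y = 3: RHS = 200 is not a perfect cube.
  y = -3: RHS = -178 is not a perfect cube.
Continuing the search up to |y| = 50 finds no solutions either.
No (x, y) in the scanned range satisfies the equation.

No integer solutions with |y| ≤ 50.


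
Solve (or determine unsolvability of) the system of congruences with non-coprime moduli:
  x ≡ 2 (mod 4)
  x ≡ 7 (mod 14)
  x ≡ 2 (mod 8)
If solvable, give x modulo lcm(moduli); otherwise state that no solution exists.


Moduli 4, 14, 8 are not pairwise coprime, so CRT works modulo lcm(m_i) when all pairwise compatibility conditions hold.
Pairwise compatibility: gcd(m_i, m_j) must divide a_i - a_j for every pair.
Merge one congruence at a time:
  Start: x ≡ 2 (mod 4).
  Combine with x ≡ 7 (mod 14): gcd(4, 14) = 2, and 7 - 2 = 5 is NOT divisible by 2.
    ⇒ system is inconsistent (no integer solution).

No solution (the system is inconsistent).


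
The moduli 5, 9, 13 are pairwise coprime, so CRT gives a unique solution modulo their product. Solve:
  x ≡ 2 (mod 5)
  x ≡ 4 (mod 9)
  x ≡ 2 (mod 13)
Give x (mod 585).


Moduli 5, 9, 13 are pairwise coprime; by CRT there is a unique solution modulo M = 5 · 9 · 13 = 585.
Solve pairwise, accumulating the modulus:
  Start with x ≡ 2 (mod 5).
  Combine with x ≡ 4 (mod 9): since gcd(5, 9) = 1, we get a unique residue mod 45.
    Write x = 2 + 5·t and substitute into x ≡ 4 (mod 9): 5·t ≡ 4 − 2 = 2 (mod 9).
    The inverse of 5 mod 9 is 2 (since 5·2 = 10 = 1·9 + 1), so t ≡ 2·2 = 4 ≡ 4 (mod 9).
    Then x = 2 + 5·4 = 22, valid modulo lcm(5, 9) = 45: x ≡ 22 (mod 45).
  Combine with x ≡ 2 (mod 13): since gcd(45, 13) = 1, we get a unique residue mod 585.
    Write x = 22 + 45·t and substitute into x ≡ 2 (mod 13): 45·t ≡ 2 − 22 = -20 (mod 13).
    Reduce coefficients mod 13: 6·t ≡ 6 (mod 13).
    The inverse of 6 mod 13 is 11 (since 6·11 = 66 = 5·13 + 1), so t ≡ 11·6 = 66 ≡ 1 (mod 13).
    Then x = 22 + 45·1 = 67, valid modulo lcm(45, 13) = 585: x ≡ 67 (mod 585).
Verify: 67 mod 5 = 2 ✓, 67 mod 9 = 4 ✓, 67 mod 13 = 2 ✓.

x ≡ 67 (mod 585).


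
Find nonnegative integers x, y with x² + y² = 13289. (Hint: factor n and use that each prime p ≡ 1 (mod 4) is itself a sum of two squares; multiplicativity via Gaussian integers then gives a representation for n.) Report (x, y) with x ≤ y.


Step 1: Factor n = 13289 = 97 · 137.
Step 2: Check the mod-4 condition on each prime factor: 97 ≡ 1 (mod 4), exponent 1; 137 ≡ 1 (mod 4), exponent 1.
All primes ≡ 3 (mod 4) appear to even exponent (or don't appear), so by the two-squares theorem n IS expressible as a sum of two squares.
Step 3: Build a representation. Here n = 97 · 137 is a product of primes ≡ 1 (mod 4). Each prime p ≡ 1 (mod 4) is itself a sum of two squares; find a² by testing p − a² for a perfect square:
  97: 97 − 1² = 96, 97 − 2² = 93, 97 − 3² = 88, 97 − 4² = 81 = 9² ⇒ 97 = 4² + 9².
  137: 137 − 1² = 136, 137 − 2² = 133, 137 − 3² = 128, 137 − 4² = 121 = 11² ⇒ 137 = 4² + 11².
  Combine using the Brahmagupta–Fibonacci identity (a² + b²)(c² + d²) = (ac − bd)² + (ad + bc)² = (ac + bd)² + (ad − bc)²:
  97 · 137 = 13289: from (4² + 9²)(4² + 11²), take (4·4 − 9·11, 4·11 + 9·4) = (16 − 99, 44 + 36) = (-83, 80); dropping signs (only squares matter) gives (83, 80); check 83² + 80² = 6889 + 6400 = 13289 ✓.
Step 4: Order so x ≤ y and verify: 80² + 83² = 6400 + 6889 = 13289 = n. ✓

n = 13289 = 80² + 83² (one valid representation with x ≤ y).


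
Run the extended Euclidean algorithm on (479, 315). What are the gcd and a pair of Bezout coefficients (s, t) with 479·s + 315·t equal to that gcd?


Euclidean algorithm on (479, 315) — divide until remainder is 0:
  479 = 1 · 315 + 164
  315 = 1 · 164 + 151
  164 = 1 · 151 + 13
  151 = 11 · 13 + 8
  13 = 1 · 8 + 5
  8 = 1 · 5 + 3
  5 = 1 · 3 + 2
  3 = 1 · 2 + 1
  2 = 2 · 1 + 0
gcd(479, 315) = 1.
Track Bezout coefficients alongside the remainders: start with r₀ = 479 = a·1 + b·0 (s = 1, t = 0) and r₁ = 315 = a·0 + b·1 (s = 0, t = 1); each new remainder r_{k+1} = r_{k-1} − q_k·r_k inherits s_{k+1} = s_{k-1} − q_k·s_k, t_{k+1} = t_{k-1} − q_k·t_k, so r_k = a·s_k + b·t_k at every step:
  q = 1: r = 164, s = 1 − 1·0 = 1, t = 0 − 1·1 = -1  (check: 479·1 + 315·(-1) = 164)
  q = 1: r = 151, s = 0 − 1·1 = -1, t = 1 − 1·(-1) = 2  (check: 479·(-1) + 315·2 = 151)
  q = 1: r = 13, s = 1 − 1·(-1) = 2, t = -1 − 1·2 = -3  (check: 479·2 + 315·(-3) = 13)
  q = 11: r = 8, s = -1 − 11·2 = -23, t = 2 − 11·(-3) = 35  (check: 479·(-23) + 315·35 = 8)
  q = 1: r = 5, s = 2 − 1·(-23) = 25, t = -3 − 1·35 = -38  (check: 479·25 + 315·(-38) = 5)
  q = 1: r = 3, s = -23 − 1·25 = -48, t = 35 − 1·(-38) = 73  (check: 479·(-48) + 315·73 = 3)
  q = 1: r = 2, s = 25 − 1·(-48) = 73, t = -38 − 1·73 = -111  (check: 479·73 + 315·(-111) = 2)
  q = 1: r = 1, s = -48 − 1·73 = -121, t = 73 − 1·(-111) = 184  (check: 479·(-121) + 315·184 = 1)
The row with r = 1 (the gcd) gives the Bezout coefficients s = -121, t = 184.
Result: 479 · (-121) + 315 · (184) = 1.

gcd(479, 315) = 1; s = -121, t = 184 (check: 479·(-121) + 315·184 = 1).


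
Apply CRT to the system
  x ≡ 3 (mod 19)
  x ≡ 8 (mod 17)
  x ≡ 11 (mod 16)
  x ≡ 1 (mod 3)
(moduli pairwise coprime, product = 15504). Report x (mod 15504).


Product of moduli M = 19 · 17 · 16 · 3 = 15504.
Merge one congruence at a time:
  Start: x ≡ 3 (mod 19).
  Combine with x ≡ 8 (mod 17); new modulus lcm = 323.
    Write x = 3 + 19·t and substitute into x ≡ 8 (mod 17): 19·t ≡ 8 − 3 = 5 (mod 17).
    Reduce coefficients mod 17: 2·t ≡ 5 (mod 17).
    The inverse of 2 mod 17 is 9 (since 2·9 = 18 = 1·17 + 1), so t ≡ 9·5 = 45 ≡ 11 (mod 17).
    Then x = 3 + 19·11 = 212, valid modulo lcm(19, 17) = 323: x ≡ 212 (mod 323).
  Combine with x ≡ 11 (mod 16); new modulus lcm = 5168.
    Write x = 212 + 323·t and substitute into x ≡ 11 (mod 16): 323·t ≡ 11 − 212 = -201 (mod 16).
    Reduce coefficients mod 16: 3·t ≡ 7 (mod 16).
    The inverse of 3 mod 16 is 11 (since 3·11 = 33 = 2·16 + 1), so t ≡ 11·7 = 77 ≡ 13 (mod 16).
    Then x = 212 + 323·13 = 4411, valid modulo lcm(323, 16) = 5168: x ≡ 4411 (mod 5168).
  Combine with x ≡ 1 (mod 3); new modulus lcm = 15504.
    Write x = 4411 + 5168·t and substitute into x ≡ 1 (mod 3): 5168·t ≡ 1 − 4411 = -4410 (mod 3).
    Reduce coefficients mod 3: 2·t ≡ 0 (mod 3).
    The inverse of 2 mod 3 is 2 (since 2·2 = 4 = 1·3 + 1), so t ≡ 2·0 = 0 ≡ 0 (mod 3).
    Then x = 4411 + 5168·0 = 4411, valid modulo lcm(5168, 3) = 15504: x ≡ 4411 (mod 15504).
Verify against each original: 4411 mod 19 = 3, 4411 mod 17 = 8, 4411 mod 16 = 11, 4411 mod 3 = 1.

x ≡ 4411 (mod 15504).


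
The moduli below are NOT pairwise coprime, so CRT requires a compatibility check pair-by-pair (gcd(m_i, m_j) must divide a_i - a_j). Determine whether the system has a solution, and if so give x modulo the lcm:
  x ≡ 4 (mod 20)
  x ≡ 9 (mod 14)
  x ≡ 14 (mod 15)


Moduli 20, 14, 15 are not pairwise coprime, so CRT works modulo lcm(m_i) when all pairwise compatibility conditions hold.
Pairwise compatibility: gcd(m_i, m_j) must divide a_i - a_j for every pair.
Merge one congruence at a time:
  Start: x ≡ 4 (mod 20).
  Combine with x ≡ 9 (mod 14): gcd(20, 14) = 2, and 9 - 4 = 5 is NOT divisible by 2.
    ⇒ system is inconsistent (no integer solution).

No solution (the system is inconsistent).


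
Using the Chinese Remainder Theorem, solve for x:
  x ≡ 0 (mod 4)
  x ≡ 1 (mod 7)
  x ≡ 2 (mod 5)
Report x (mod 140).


Moduli 4, 7, 5 are pairwise coprime; by CRT there is a unique solution modulo M = 4 · 7 · 5 = 140.
Solve pairwise, accumulating the modulus:
  Start with x ≡ 0 (mod 4).
  Combine with x ≡ 1 (mod 7): since gcd(4, 7) = 1, we get a unique residue mod 28.
    Write x = 0 + 4·t and substitute into x ≡ 1 (mod 7): 4·t ≡ 1 − 0 = 1 (mod 7).
    The inverse of 4 mod 7 is 2 (since 4·2 = 8 = 1·7 + 1), so t ≡ 2·1 = 2 ≡ 2 (mod 7).
    Then x = 0 + 4·2 = 8, valid modulo lcm(4, 7) = 28: x ≡ 8 (mod 28).
  Combine with x ≡ 2 (mod 5): since gcd(28, 5) = 1, we get a unique residue mod 140.
    Write x = 8 + 28·t and substitute into x ≡ 2 (mod 5): 28·t ≡ 2 − 8 = -6 (mod 5).
    Reduce coefficients mod 5: 3·t ≡ 4 (mod 5).
    The inverse of 3 mod 5 is 2 (since 3·2 = 6 = 1·5 + 1), so t ≡ 2·4 = 8 ≡ 3 (mod 5).
    Then x = 8 + 28·3 = 92, valid modulo lcm(28, 5) = 140: x ≡ 92 (mod 140).
Verify: 92 mod 4 = 0 ✓, 92 mod 7 = 1 ✓, 92 mod 5 = 2 ✓.

x ≡ 92 (mod 140).


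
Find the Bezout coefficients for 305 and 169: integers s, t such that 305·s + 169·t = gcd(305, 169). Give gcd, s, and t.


Euclidean algorithm on (305, 169) — divide until remainder is 0:
  305 = 1 · 169 + 136
  169 = 1 · 136 + 33
  136 = 4 · 33 + 4
  33 = 8 · 4 + 1
  4 = 4 · 1 + 0
gcd(305, 169) = 1.
Track Bezout coefficients alongside the remainders: start with r₀ = 305 = a·1 + b·0 (s = 1, t = 0) and r₁ = 169 = a·0 + b·1 (s = 0, t = 1); each new remainder r_{k+1} = r_{k-1} − q_k·r_k inherits s_{k+1} = s_{k-1} − q_k·s_k, t_{k+1} = t_{k-1} − q_k·t_k, so r_k = a·s_k + b·t_k at every step:
  q = 1: r = 136, s = 1 − 1·0 = 1, t = 0 − 1·1 = -1  (check: 305·1 + 169·(-1) = 136)
  q = 1: r = 33, s = 0 − 1·1 = -1, t = 1 − 1·(-1) = 2  (check: 305·(-1) + 169·2 = 33)
  q = 4: r = 4, s = 1 − 4·(-1) = 5, t = -1 − 4·2 = -9  (check: 305·5 + 169·(-9) = 4)
  q = 8: r = 1, s = -1 − 8·5 = -41, t = 2 − 8·(-9) = 74  (check: 305·(-41) + 169·74 = 1)
The row with r = 1 (the gcd) gives the Bezout coefficients s = -41, t = 74.
Result: 305 · (-41) + 169 · (74) = 1.

gcd(305, 169) = 1; s = -41, t = 74 (check: 305·(-41) + 169·74 = 1).


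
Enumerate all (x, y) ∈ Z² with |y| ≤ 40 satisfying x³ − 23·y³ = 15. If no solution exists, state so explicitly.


The equation is x³ - 23y³ = 15. For fixed y, x³ = 23·y³ + 15, so a solution requires the RHS to be a perfect cube.
Strategy: iterate y from -40 to 40, compute RHS = 23·y³ + 15, and check whether it is a (positive or negative) perfect cube.
Check small values of y:
  y = 0: RHS = 15 is not a perfect cube.
  y = 1: RHS = 38 is not a perfect cube.
  y = -1: RHS = -8 = (-2)³ ⇒ x = -2 works.
  y = 2: RHS = 199 is not a perfect cube.
  y = -2: RHS = -169 is not a perfect cube.
  y = 3: RHS = 636 is not a perfect cube.
  y = -3: RHS = -606 is not a perfect cube.
Continuing the search up to |y| = 40 finds no further solutions beyond those listed.
Collected solutions: (-2, -1).

Solutions (with |y| ≤ 40): (-2, -1).


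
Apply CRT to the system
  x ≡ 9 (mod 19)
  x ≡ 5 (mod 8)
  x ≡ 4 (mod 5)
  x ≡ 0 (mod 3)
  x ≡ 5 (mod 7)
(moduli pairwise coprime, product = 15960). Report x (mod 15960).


Product of moduli M = 19 · 8 · 5 · 3 · 7 = 15960.
Merge one congruence at a time:
  Start: x ≡ 9 (mod 19).
  Combine with x ≡ 5 (mod 8); new modulus lcm = 152.
    Write x = 9 + 19·t and substitute into x ≡ 5 (mod 8): 19·t ≡ 5 − 9 = -4 (mod 8).
    Reduce coefficients mod 8: 3·t ≡ 4 (mod 8).
    The inverse of 3 mod 8 is 3 (since 3·3 = 9 = 1·8 + 1), so t ≡ 3·4 = 12 ≡ 4 (mod 8).
    Then x = 9 + 19·4 = 85, valid modulo lcm(19, 8) = 152: x ≡ 85 (mod 152).
  Combine with x ≡ 4 (mod 5); new modulus lcm = 760.
    Write x = 85 + 152·t and substitute into x ≡ 4 (mod 5): 152·t ≡ 4 − 85 = -81 (mod 5).
    Reduce coefficients mod 5: 2·t ≡ 4 (mod 5).
    The inverse of 2 mod 5 is 3 (since 2·3 = 6 = 1·5 + 1), so t ≡ 3·4 = 12 ≡ 2 (mod 5).
    Then x = 85 + 152·2 = 389, valid modulo lcm(152, 5) = 760: x ≡ 389 (mod 760).
  Combine with x ≡ 0 (mod 3); new modulus lcm = 2280.
    Write x = 389 + 760·t and substitute into x ≡ 0 (mod 3): 760·t ≡ 0 − 389 = -389 (mod 3).
    Reduce coefficients mod 3: 1·t ≡ 1 (mod 3).
    So t ≡ 1 (mod 3).
    Then x = 389 + 760·1 = 1149, valid modulo lcm(760, 3) = 2280: x ≡ 1149 (mod 2280).
  Combine with x ≡ 5 (mod 7); new modulus lcm = 15960.
    Write x = 1149 + 2280·t and substitute into x ≡ 5 (mod 7): 2280·t ≡ 5 − 1149 = -1144 (mod 7).
    Reduce coefficients mod 7: 5·t ≡ 4 (mod 7).
    The inverse of 5 mod 7 is 3 (since 5·3 = 15 = 2·7 + 1), so t ≡ 3·4 = 12 ≡ 5 (mod 7).
    Then x = 1149 + 2280·5 = 12549, valid modulo lcm(2280, 7) = 15960: x ≡ 12549 (mod 15960).
Verify against each original: 12549 mod 19 = 9, 12549 mod 8 = 5, 12549 mod 5 = 4, 12549 mod 3 = 0, 12549 mod 7 = 5.

x ≡ 12549 (mod 15960).


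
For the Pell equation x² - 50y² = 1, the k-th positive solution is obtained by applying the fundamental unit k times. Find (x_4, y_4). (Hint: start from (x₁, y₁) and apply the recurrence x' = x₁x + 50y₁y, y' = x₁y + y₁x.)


Step 1: Find the fundamental solution (x₁, y₁) of x² - 50y² = 1.
  Expand √50 as a continued fraction. a₀ = ⌊√50⌋ = 7; iterate m_{k+1} = d_k·a_k − m_k, d_{k+1} = (50 − m_{k+1}²)/d_k, a_{k+1} = ⌊(a₀ + m_{k+1})/d_{k+1}⌋ (starting m₀ = 0, d₀ = 1), with convergents p_k = a_k·p_{k-1} + p_{k-2}, q_k = a_k·q_{k-1} + q_{k-2} (p₋₁ = 1, q₋₁ = 0):
  k = 0: a₀ = 7; p₀/q₀ = 7/1; p₀² − 50·q₀² = 49 − 50 = -1.
  k = 1: m = 7, d = 1, a = ⌊(7 + 7)/1⌋ = 14; p/q = (14·7 + 1)/(14·1 + 0) = 99/14; p² − 50·q² = 9801 − 9800 = 1.
  The first convergent with p² − 50·q² = 1 gives the fundamental solution (x₁, y₁) = (99, 14).
Step 2: Apply the recurrence (x_{n+1}, y_{n+1}) = (x₁x_n + 50y₁y_n, x₁y_n + y₁x_n) repeatedly.
  From (x_1, y_1) = (99, 14): x_2 = 99·99 + 50·14·14 = 19601; y_2 = 99·14 + 14·99 = 2772.
  From (x_2, y_2) = (19601, 2772): x_3 = 99·19601 + 50·14·2772 = 3880899; y_3 = 99·2772 + 14·19601 = 548842.
  From (x_3, y_3) = (3880899, 548842): x_4 = 99·3880899 + 50·14·548842 = 768398401; y_4 = 99·548842 + 14·3880899 = 108667944.
Step 3: Verify x_4² - 50·y_4² = 590436102659356801 - 590436102659356800 = 1 (should be 1). ✓

(x_1, y_1) = (99, 14); (x_4, y_4) = (768398401, 108667944).
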